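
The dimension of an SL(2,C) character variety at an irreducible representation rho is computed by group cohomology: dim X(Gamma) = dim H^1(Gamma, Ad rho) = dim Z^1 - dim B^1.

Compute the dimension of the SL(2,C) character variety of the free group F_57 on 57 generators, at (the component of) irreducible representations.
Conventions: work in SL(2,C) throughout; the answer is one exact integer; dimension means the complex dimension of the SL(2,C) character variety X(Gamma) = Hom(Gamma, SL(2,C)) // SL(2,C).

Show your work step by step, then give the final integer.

168

The free group F_57: 57 generators, no relators.
So Z^1 = (sl_2)^57 in full: dim Z^1 = 171.
dim B^1 = 3: the coboundary map is injective because an irreducible image has centralizer 0 in sl_2.
Therefore dim X = 171 - 3 = 168.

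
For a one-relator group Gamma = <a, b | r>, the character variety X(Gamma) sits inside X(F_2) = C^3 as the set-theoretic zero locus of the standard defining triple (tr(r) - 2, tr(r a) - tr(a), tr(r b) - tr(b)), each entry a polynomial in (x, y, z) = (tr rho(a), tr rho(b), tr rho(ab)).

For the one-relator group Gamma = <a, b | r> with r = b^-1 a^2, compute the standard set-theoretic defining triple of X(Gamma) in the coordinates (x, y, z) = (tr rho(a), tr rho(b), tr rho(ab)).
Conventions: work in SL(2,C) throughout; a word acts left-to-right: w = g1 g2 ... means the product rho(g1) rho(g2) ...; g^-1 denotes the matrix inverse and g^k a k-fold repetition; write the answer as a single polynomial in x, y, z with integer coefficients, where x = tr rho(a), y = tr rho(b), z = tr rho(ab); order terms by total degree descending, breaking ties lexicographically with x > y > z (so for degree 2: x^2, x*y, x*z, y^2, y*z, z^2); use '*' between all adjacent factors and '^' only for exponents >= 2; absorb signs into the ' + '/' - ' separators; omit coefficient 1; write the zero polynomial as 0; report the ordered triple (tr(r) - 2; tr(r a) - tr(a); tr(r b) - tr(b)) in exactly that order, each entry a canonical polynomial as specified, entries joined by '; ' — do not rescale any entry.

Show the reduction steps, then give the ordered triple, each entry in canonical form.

trace(a^2) = trace(a) trace(a) - trace(1)   [square of a] = x^2 - 2
so trace(a^2 b) = trace(a) trace(b a) - trace(b)   [square of a] = x*z - y
reduce: trace(b^-1 a^2) = trace(a^2) trace(b) - trace(a^2 b)   [inverse elimination on b] = x^2*y - x*z - y
trace(a^3) = trace(a) trace(a^2) - trace(a)   [square of a] = x^3 - 3*x
so trace(a^3 b) = trace(a) trace(b a^2) - trace(b a)   [square of a] = x^2*z - x*y - z
trace(b^-1 a^3) = trace(a^3) trace(b) - trace(a^3 b)   [inverse elimination on b] = x^3*y - x^2*z - 2*x*y + z
assemble the triple (trace(r) - 2; trace(r a) - x; trace(r b) - y)

x^2*y - x*z - y - 2; x^3*y - x^2*z - 2*x*y - x + z; x^2 - y - 2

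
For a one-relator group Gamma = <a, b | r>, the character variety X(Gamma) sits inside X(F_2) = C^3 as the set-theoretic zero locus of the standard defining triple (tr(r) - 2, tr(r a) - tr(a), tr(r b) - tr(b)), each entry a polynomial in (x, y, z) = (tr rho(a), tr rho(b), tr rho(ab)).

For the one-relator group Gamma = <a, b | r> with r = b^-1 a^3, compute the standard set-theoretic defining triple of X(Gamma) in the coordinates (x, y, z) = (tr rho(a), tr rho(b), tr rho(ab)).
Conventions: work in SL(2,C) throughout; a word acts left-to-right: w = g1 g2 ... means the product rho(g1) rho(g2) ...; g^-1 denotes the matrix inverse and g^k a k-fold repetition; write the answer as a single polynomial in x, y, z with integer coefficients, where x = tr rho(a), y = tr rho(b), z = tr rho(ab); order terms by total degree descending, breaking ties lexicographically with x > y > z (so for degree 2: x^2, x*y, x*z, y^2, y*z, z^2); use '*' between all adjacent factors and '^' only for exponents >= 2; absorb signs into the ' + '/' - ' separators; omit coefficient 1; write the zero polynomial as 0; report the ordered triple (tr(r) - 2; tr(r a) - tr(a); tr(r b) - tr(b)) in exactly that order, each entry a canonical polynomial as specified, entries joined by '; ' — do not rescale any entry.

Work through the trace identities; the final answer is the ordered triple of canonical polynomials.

x^3*y - x^2*z - 2*x*y + z - 2; x^4*y - x^3*z - 3*x^2*y + 2*x*z - x + y; x^3 - 3*x - y

next, tr(a^2) = tr(a) tr(a) - tr(1)   [square of a] = x^2 - 2
next, tr(a^3) = tr(a) tr(a^2) - tr(a)   [square of a] = x^3 - 3*x
tr(a b a) = tr(a) tr(b a) - tr(b)   [square of a] = x*z - y
and tr(a^3 b) = tr(a) tr(a b a) - tr(a b)   [square of a] = x^2*z - x*y - z
tr(b^-1 a^3) = tr(a^3) tr(b) - tr(a^3 b)   [inverse elimination on b] = x^3*y - x^2*z - 2*x*y + z
and tr(a^4) = tr(a) tr(a^3) - tr(a^2) = x^4 - 4*x^2 + 2
next, tr(a^4 b) = tr(a) tr(b a^3) - tr(b a^2) = x^3*z - x^2*y - 2*x*z + y
tr(b^-1 a^4) = tr(a^4) tr(b) - tr(a^4 b) = x^4*y - x^3*z - 3*x^2*y + 2*x*z + y
assemble the triple (tr(r) - 2; tr(r a) - x; tr(r b) - y)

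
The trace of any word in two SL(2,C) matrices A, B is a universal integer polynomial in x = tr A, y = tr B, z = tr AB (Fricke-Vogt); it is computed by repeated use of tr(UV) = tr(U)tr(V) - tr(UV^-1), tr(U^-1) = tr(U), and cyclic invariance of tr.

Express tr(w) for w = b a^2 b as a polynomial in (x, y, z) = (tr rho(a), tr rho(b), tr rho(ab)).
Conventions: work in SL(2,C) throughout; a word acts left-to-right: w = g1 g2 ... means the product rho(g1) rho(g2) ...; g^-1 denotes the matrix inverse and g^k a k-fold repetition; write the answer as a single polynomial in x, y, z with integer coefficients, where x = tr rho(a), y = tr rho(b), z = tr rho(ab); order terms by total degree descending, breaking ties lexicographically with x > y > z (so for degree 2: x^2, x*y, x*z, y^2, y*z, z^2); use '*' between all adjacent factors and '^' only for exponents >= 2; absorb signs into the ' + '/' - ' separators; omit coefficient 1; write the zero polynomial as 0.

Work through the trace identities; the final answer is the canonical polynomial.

trace(b^2 a) = trace(b) trace(a b) - trace(a) = y*z - x
trace(b^2) = trace(b) trace(b) - trace(1) = y^2 - 2
trace(b a^2 b) = trace(a) trace(b^2 a) - trace(b^2) = x*y*z - x^2 - y^2 + 2

x*y*z - x^2 - y^2 + 2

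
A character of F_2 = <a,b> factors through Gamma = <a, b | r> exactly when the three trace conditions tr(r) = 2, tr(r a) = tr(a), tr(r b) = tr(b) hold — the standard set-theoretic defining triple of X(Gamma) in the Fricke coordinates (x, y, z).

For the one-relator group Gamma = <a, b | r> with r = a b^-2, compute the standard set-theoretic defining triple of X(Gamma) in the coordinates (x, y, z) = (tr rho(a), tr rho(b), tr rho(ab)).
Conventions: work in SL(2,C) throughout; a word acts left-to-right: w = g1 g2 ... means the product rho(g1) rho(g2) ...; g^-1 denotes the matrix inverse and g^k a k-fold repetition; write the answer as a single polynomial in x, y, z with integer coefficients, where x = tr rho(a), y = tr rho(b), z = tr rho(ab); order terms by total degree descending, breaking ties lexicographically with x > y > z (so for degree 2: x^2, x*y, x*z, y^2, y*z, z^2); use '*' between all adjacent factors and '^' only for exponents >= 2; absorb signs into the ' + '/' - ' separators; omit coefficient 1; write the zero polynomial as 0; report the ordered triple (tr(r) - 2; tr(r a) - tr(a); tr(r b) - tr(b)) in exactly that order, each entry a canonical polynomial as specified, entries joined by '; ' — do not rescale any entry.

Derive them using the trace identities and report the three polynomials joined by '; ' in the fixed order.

x*y^2 - y*z - x - 2; x^2*y^2 - x*y*z - x^2 - y^2 - x + 2; x*y - y - z

trace(b^-1 a) = trace(a) trace(b) - trace(a b)  (eliminate b^-1) = x*y - z
trace(a b^-2) = trace(b^-1 a) trace(b) - trace(b^-1 a b)  (eliminate b^-1) = x*y^2 - y*z - x
trace(a^2) = trace(a) trace(a) - trace(1)   [square of a] = x^2 - 2
trace(a^2 b) = trace(a) trace(b a) - trace(b)   [square of a] = x*z - y
trace(b^-1 a^2) = trace(a^2) trace(b) - trace(a^2 b)   [inverse elimination on b] = x^2*y - x*z - y
trace(a b^-2 a) = trace(b^-1 a^2) trace(b) - trace(b^-1 a^2 b)   [inverse elimination on b] = x^2*y^2 - x*y*z - x^2 - y^2 + 2
assemble the triple (trace(r) - 2; trace(r a) - x; trace(r b) - y)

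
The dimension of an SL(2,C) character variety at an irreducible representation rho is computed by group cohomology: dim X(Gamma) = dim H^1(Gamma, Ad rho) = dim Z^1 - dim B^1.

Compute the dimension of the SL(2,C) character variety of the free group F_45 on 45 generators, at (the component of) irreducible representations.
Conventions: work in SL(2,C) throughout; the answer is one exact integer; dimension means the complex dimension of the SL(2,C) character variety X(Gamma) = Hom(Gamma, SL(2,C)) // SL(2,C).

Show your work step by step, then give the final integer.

The free group F_45: 45 generators, no relators.
Z^1(Gamma, Ad rho) = (sl_2)^45: a cocycle is a free choice of one sl_2 vector per generator, so dim Z^1 = 3*45 = 135.
dim B^1 = 3: the coboundary map is injective because an irreducible image has centralizer 0 in sl_2.
dim H^1 = 135 - 3 = 132, which is dim X.

132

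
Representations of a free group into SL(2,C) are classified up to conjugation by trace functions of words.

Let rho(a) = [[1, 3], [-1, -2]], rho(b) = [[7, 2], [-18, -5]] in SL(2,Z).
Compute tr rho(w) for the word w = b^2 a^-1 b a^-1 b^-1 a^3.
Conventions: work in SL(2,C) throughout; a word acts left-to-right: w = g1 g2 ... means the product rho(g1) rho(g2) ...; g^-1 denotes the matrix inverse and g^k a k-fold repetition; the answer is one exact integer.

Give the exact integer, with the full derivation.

rho(b) = [[7, 2], [-18, -5]]
... * rho(b) = [[7, 2], [-18, -5]]  ->  [[13, 4], [-36, -11]]
... * rho(a^-1) = [[-2, -3], [1, 1]]  ->  [[-22, -35], [61, 97]]
... * rho(b) = [[7, 2], [-18, -5]]  ->  [[476, 131], [-1319, -363]]
... * rho(a^-1) = [[-2, -3], [1, 1]]  ->  [[-821, -1297], [2275, 3594]]
... * rho(b^-1) = [[-5, -2], [18, 7]]  ->  [[-19241, -7437], [53317, 20608]]
... * rho(a) = [[1, 3], [-1, -2]]  ->  [[-11804, -42849], [32709, 118735]]
... * rho(a) = [[1, 3], [-1, -2]]  ->  [[31045, 50286], [-86026, -139343]]
... * rho(a) = [[1, 3], [-1, -2]]  ->  [[-19241, -7437], [53317, 20608]]
tr = -19241 + 20608 = 1367

1367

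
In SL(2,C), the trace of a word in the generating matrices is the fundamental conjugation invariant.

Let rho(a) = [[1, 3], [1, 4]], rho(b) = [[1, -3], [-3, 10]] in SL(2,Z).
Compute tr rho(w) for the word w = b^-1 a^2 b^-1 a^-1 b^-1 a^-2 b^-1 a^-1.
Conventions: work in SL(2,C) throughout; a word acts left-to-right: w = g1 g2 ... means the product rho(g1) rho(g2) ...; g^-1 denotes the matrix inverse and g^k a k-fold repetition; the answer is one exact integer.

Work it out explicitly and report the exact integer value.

rho(b^-1) = [[10, 3], [3, 1]]
... * rho(a) = [[1, 3], [1, 4]]  ->  [[13, 42], [4, 13]]
... * rho(a) = [[1, 3], [1, 4]]  ->  [[55, 207], [17, 64]]
... * rho(b^-1) = [[10, 3], [3, 1]]  ->  [[1171, 372], [362, 115]]
... * rho(a^-1) = [[4, -3], [-1, 1]]  ->  [[4312, -3141], [1333, -971]]
... * rho(b^-1) = [[10, 3], [3, 1]]  ->  [[33697, 9795], [10417, 3028]]
... * rho(a^-1) = [[4, -3], [-1, 1]]  ->  [[124993, -91296], [38640, -28223]]
... * rho(a^-1) = [[4, -3], [-1, 1]]  ->  [[591268, -466275], [182783, -144143]]
... * rho(b^-1) = [[10, 3], [3, 1]]  ->  [[4513855, 1307529], [1395401, 404206]]
... * rho(a^-1) = [[4, -3], [-1, 1]]  ->  [[16747891, -12234036], [5177398, -3781997]]
tr = 16747891 + -3781997 = 12965894

12965894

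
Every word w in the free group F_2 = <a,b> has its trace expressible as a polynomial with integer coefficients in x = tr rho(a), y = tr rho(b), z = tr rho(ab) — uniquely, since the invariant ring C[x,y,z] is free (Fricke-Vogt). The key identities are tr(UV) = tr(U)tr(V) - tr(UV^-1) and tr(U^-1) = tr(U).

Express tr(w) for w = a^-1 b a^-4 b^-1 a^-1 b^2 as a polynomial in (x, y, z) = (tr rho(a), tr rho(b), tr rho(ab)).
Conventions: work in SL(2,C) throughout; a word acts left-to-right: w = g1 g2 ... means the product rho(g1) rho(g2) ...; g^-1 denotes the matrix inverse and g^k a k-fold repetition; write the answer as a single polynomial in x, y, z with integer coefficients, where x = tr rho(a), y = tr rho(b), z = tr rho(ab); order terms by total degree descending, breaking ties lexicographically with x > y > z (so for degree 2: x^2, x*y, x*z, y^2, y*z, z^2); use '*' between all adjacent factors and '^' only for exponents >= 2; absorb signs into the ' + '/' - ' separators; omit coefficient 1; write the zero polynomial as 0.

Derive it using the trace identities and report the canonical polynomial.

x^5*y^3*z - x^4*y^4 - 2*x^4*y^2*z^2 - x^5*y*z - x^3*y^3*z + x^3*y*z^3 + 2*x^4*y^2 + x^4*z^2 + 2*x^2*y^4 + 4*x^2*y^2*z^2 - 2*x*y^3*z - 2*x*y*z^3 - 4*x^2*y^2 - 2*x^2*z^2 + 5*x*y*z - x^2 - y^2 + 2

reduce: tr(b^2) = tr(b) * tr(b) - tr(1)  (reduce the b square) = y^2 - 2
tr(b^3) = tr(b) * tr(b^2) - tr(b)  (reduce the b square) = y^3 - 3*y
tr(b a b) = tr(b) * tr(a b) - tr(a)  (reduce the b square) = y*z - x
tr(b^3 a) = tr(b) * tr(b a b) - tr(b a)  (reduce the b square) = y^2*z - x*y - z
so tr(a^-1 b^3) = tr(b^3) * tr(a) - tr(b^3 a)  (eliminate a^-1) = x*y^3 - y^2*z - 2*x*y + z
tr(a^-2 b^3) = tr(a^-1 b^3) * tr(a) - tr(a^-1 b^3 a)  (eliminate a^-1) = x^2*y^3 - x*y^2*z - 2*x^2*y - y^3 + x*z + 3*y
tr(a^-3 b^3) = tr(a^-2 b^3) * tr(a) - tr(a^-2 b^3 a)  (eliminate a^-1) = x^3*y^3 - x^2*y^2*z - 2*x^3*y - 2*x*y^3 + x^2*z + y^2*z + 5*x*y - z
so tr(a^-1 b^3 a^-3) = tr(a^-3 b^3) * tr(a) - tr(a^-3 b^3 a)  (eliminate a^-1) = x^4*y^3 - x^3*y^2*z - 2*x^4*y - 3*x^2*y^3 + x^3*z + 2*x*y^2*z + 7*x^2*y + y^3 - 2*x*z - 3*y
reduce: tr(b a^-5 b^2) = tr(a^-1 b^3 a^-3) * tr(a) - tr(a^-1 b^3 a^-2)  (eliminate a^-1) = x^5*y^3 - x^4*y^2*z - 2*x^5*y - 4*x^3*y^3 + x^4*z + 3*x^2*y^2*z + 9*x^3*y + 3*x*y^3 - 3*x^2*z - y^2*z - 8*x*y + z
tr(a b a b) = tr(a b) * tr(a b) - tr(1)  (split on a) = z^2 - 2
reduce: tr(a b a) = tr(a) * tr(b a) - tr(b)  (reduce the a square) = x*z - y
tr(b^2 a b a) = tr(b) * tr(a b a b) - tr(a b a)  (reduce the b square) = y*z^2 - x*z - y
reduce: tr(b^2 a b a^-1) = tr(b^2 a b) * tr(a) - tr(b^2 a b a)  (eliminate a^-1) = x*y^2*z - x^2*y - y*z^2 + y
tr(a^-2 b^2 a b) = tr(b^2 a b a^-1) * tr(a) - tr(b^2 a b)  (eliminate a^-1) = x^2*y^2*z - x^3*y - x*y*z^2 - y^2*z + 2*x*y + z
tr(a^-1 b^2 a b a^-2) = tr(a^-2 b^2 a b) * tr(a) - tr(a^-2 b^2 a b a)  (eliminate a^-1) = x^3*y^2*z - x^4*y - x^2*y*z^2 - 2*x*y^2*z + 3*x^2*y + y*z^2 + x*z - y
tr(a^-2 b^2 a b a^-2) = tr(a^-1 b^2 a b a^-2) * tr(a) - tr(a^-1 b^2 a b a^-1)  (eliminate a^-1) = x^4*y^2*z - x^5*y - x^3*y*z^2 - 3*x^2*y^2*z + 4*x^3*y + 2*x*y*z^2 + x^2*z + y^2*z - 3*x*y - z
reduce: tr(b a^-5 b^2 a) = tr(a^-2 b^2 a b a^-2) * tr(a) - tr(a^-2 b^2 a b a^-1)  (eliminate a^-1) = x^5*y^2*z - x^6*y - x^4*y*z^2 - 4*x^3*y^2*z + 5*x^4*y + 3*x^2*y*z^2 + x^3*z + 3*x*y^2*z - 6*x^2*y - y*z^2 - 2*x*z + y
so tr(a^-1 b^2 a^-1 b a^-4) = tr(b a^-5 b^2) * tr(a) - tr(b a^-5 b^2 a)  (eliminate a^-1) = x^6*y^3 - 2*x^5*y^2*z - x^6*y - 4*x^4*y^3 + x^4*y*z^2 + x^5*z + 7*x^3*y^2*z + 4*x^4*y + 3*x^2*y^3 - 3*x^2*y*z^2 - 4*x^3*z - 4*x*y^2*z - 2*x^2*y + y*z^2 + 3*x*z - y
tr(b^4) = tr(b) * tr(b^3) - tr(b^2)  (reduce the b square) = y^4 - 4*y^2 + 2
reduce: tr(b^4 a) = tr(b) * tr(b a b^2) - tr(b a b)  (reduce the b square) = y^3*z - x*y^2 - 2*y*z + x
reduce: tr(b^3 a^-1 b) = tr(b^4) * tr(a) - tr(b^4 a)  (eliminate a^-1) = x*y^4 - y^3*z - 3*x*y^2 + 2*y*z + x
tr(b a b^3 a) = tr(b) * tr(a b a b^2) - tr(a b a b)  (reduce the b square) = y^2*z^2 - x*y*z - y^2 - z^2 + 2
reduce: tr(b^3 a^-1 b a) = tr(b a b^3) * tr(a) - tr(b a b^3 a)  (eliminate a^-1) = x*y^3*z - x^2*y^2 - y^2*z^2 - x*y*z + x^2 + y^2 + z^2 - 2
tr(a^-1 b^3 a^-1 b) = tr(b^3 a^-1 b) * tr(a) - tr(b^3 a^-1 b a)  (eliminate a^-1) = x^2*y^4 - 2*x*y^3*z - 2*x^2*y^2 + y^2*z^2 + 3*x*y*z - y^2 - z^2 + 2
so tr(b^2 a^-1 b a^-2 b) = tr(a^-1 b^3 a^-1 b) * tr(a) - tr(a^-1 b^3 a^-1 b a)  (eliminate a^-1) = x^3*y^4 - 2*x^2*y^3*z - 2*x^3*y^2 - x*y^4 + x*y^2*z^2 + 3*x^2*y*z + y^3*z + 2*x*y^2 - x*z^2 - 2*y*z + x
tr(b a^-2 b a b^2) = tr(a^-1 b a b^3) * tr(a) - tr(a^-1 b a b^3 a)  (eliminate a^-1) = x^2*y^3*z - x^3*y^2 - x*y^2*z^2 - x^2*y*z - y^3*z + x^3 + 2*x*y^2 + x*z^2 + 2*y*z - 3*x
reduce: tr(a^2) = tr(a) * tr(a) - tr(1)  (reduce the a square) = x^2 - 2
so tr(a b^2 a) = tr(b) * tr(a^2 b) - tr(a^2)  (reduce the b square) = x*y*z - x^2 - y^2 + 2
so tr(b a b^2 a b) = tr(b) * tr(a b^2 a b) - tr(a b^2 a)  (reduce the b square) = y^2*z^2 - 2*x*y*z + x^2 - 2
tr(a b a b a b) = tr(a b) * tr(a b a b) - tr(a^-1 b^-1)  (split on a) = z^3 - 3*z
tr(a b a b a) = tr(a) * tr(b a b a) - tr(b a b)  (reduce the a square) = x*z^2 - y*z - x
tr(b a b^2 a b a) = tr(b) * tr(a b a b a b) - tr(a b a b a)  (reduce the b square) = y*z^3 - x*z^2 - 2*y*z + x
tr(b a b^2 a b a^-1) = tr(b a b^2 a b) * tr(a) - tr(b a b^2 a b a)  (eliminate a^-1) = x*y^2*z^2 - 2*x^2*y*z - y*z^3 + x^3 + x*z^2 + 2*y*z - 3*x
tr(b a^-2 b a b^2 a) = tr(b a b^2 a b a^-1) * tr(a) - tr(b a b^2 a b)  (eliminate a^-1) = x^2*y^2*z^2 - 2*x^3*y*z - x*y*z^3 + x^4 + x^2*z^2 - y^2*z^2 + 4*x*y*z - 4*x^2 + 2
tr(b^2 a^-1 b a^-2 b a) = tr(b a^-2 b a b^2) * tr(a) - tr(b a^-2 b a b^2 a)  (eliminate a^-1) = x^3*y^3*z - x^4*y^2 - 2*x^2*y^2*z^2 + x^3*y*z - x*y^3*z + x*y*z^3 + 2*x^2*y^2 + y^2*z^2 - 2*x*y*z + x^2 - 2
tr(b a^-1 b^2 a^-1 b a^-2) = tr(b^2 a^-1 b a^-2 b) * tr(a) - tr(b^2 a^-1 b a^-2 b a)  (eliminate a^-1) = x^4*y^4 - 3*x^3*y^3*z - x^4*y^2 - x^2*y^4 + 3*x^2*y^2*z^2 + 2*x^3*y*z + 2*x*y^3*z - x*y*z^3 - x^2*z^2 - y^2*z^2 + 2
tr(b a b^2 a^-1 b) = tr(b^2 a b^2) * tr(a) - tr(b^2 a b^2 a)  (eliminate a^-1) = x*y^3*z - x^2*y^2 - y^2*z^2 + 2
reduce: tr(b a b^2 a^-1 b a) = tr(b a b a b^2) * tr(a) - tr(b a b a b^2 a)  (eliminate a^-1) = x*y^2*z^2 - x^2*y*z - y*z^3 - x*y^2 + 2*y*z + x
tr(b^2 a^-1 b a^-1 b a) = tr(b a b^2 a^-1 b) * tr(a) - tr(b a b^2 a^-1 b a)  (eliminate a^-1) = x^2*y^3*z - x^3*y^2 - 2*x*y^2*z^2 + x^2*y*z + y*z^3 + x*y^2 - 2*y*z + x
tr(b a^-1 b^2 a^-1 b a^-1) = tr(b^2 a^-1 b a^-1 b) * tr(a) - tr(b^2 a^-1 b a^-1 b a)  (eliminate a^-1) = x^3*y^4 - 3*x^2*y^3*z - x^3*y^2 + 3*x*y^2*z^2 + 2*x^2*y*z - y*z^3 - 2*x*y^2 - x*z^2 + 2*y*z + x
so tr(a^-3 b a^-1 b^2 a^-1 b) = tr(b a^-1 b^2 a^-1 b a^-2) * tr(a) - tr(b a^-1 b^2 a^-1 b a^-1)  (eliminate a^-1) = x^5*y^4 - 3*x^4*y^3*z - x^5*y^2 - 2*x^3*y^4 + 3*x^3*y^2*z^2 + 2*x^4*y*z + 5*x^2*y^3*z - x^2*y*z^3 + x^3*y^2 - x^3*z^2 - 4*x*y^2*z^2 - 2*x^2*y*z + y*z^3 + 2*x*y^2 + x*z^2 - 2*y*z + x
so tr(a^-1 b^2 a^-1 b a^-4 b) = tr(a^-3 b a^-1 b^2 a^-1 b) * tr(a) - tr(a^-3 b a^-1 b^2 a^-1 b a)  (eliminate a^-1) = x^6*y^4 - 3*x^5*y^3*z - x^6*y^2 - 3*x^4*y^4 + 3*x^4*y^2*z^2 + 2*x^5*y*z + 8*x^3*y^3*z - x^3*y*z^3 + 2*x^4*y^2 - x^4*z^2 + x^2*y^4 - 7*x^2*y^2*z^2 - 4*x^3*y*z - 2*x*y^3*z + 2*x*y*z^3 + 2*x^2*y^2 + 2*x^2*z^2 + y^2*z^2 - 2*x*y*z + x^2 - 2
reduce: tr(a^-1 b a^-4 b^-1 a^-1 b^2) = tr(a^-1 b^2 a^-1 b a^-4) * tr(b) - tr(a^-1 b^2 a^-1 b a^-4 b)  (eliminate b^-1) = x^5*y^3*z - x^4*y^4 - 2*x^4*y^2*z^2 - x^5*y*z - x^3*y^3*z + x^3*y*z^3 + 2*x^4*y^2 + x^4*z^2 + 2*x^2*y^4 + 4*x^2*y^2*z^2 - 2*x*y^3*z - 2*x*y*z^3 - 4*x^2*y^2 - 2*x^2*z^2 + 5*x*y*z - x^2 - y^2 + 2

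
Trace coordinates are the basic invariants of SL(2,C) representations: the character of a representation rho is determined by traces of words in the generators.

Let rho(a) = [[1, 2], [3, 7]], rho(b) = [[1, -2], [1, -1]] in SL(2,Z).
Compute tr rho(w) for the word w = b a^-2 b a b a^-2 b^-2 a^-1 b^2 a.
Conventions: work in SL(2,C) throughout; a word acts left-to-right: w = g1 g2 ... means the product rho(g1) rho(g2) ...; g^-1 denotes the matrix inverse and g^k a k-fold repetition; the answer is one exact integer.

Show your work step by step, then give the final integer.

rho(b) = [[1, -2], [1, -1]]
... * rho(a^-1) = [[7, -2], [-3, 1]]  ->  [[13, -4], [10, -3]]
... * rho(a^-1) = [[7, -2], [-3, 1]]  ->  [[103, -30], [79, -23]]
... * rho(b) = [[1, -2], [1, -1]]  ->  [[73, -176], [56, -135]]
... * rho(a) = [[1, 2], [3, 7]]  ->  [[-455, -1086], [-349, -833]]
... * rho(b) = [[1, -2], [1, -1]]  ->  [[-1541, 1996], [-1182, 1531]]
... * rho(a^-1) = [[7, -2], [-3, 1]]  ->  [[-16775, 5078], [-12867, 3895]]
... * rho(a^-1) = [[7, -2], [-3, 1]]  ->  [[-132659, 38628], [-101754, 29629]]
... * rho(b^-1) = [[-1, 2], [-1, 1]]  ->  [[94031, -226690], [72125, -173879]]
... * rho(b^-1) = [[-1, 2], [-1, 1]]  ->  [[132659, -38628], [101754, -29629]]
... * rho(a^-1) = [[7, -2], [-3, 1]]  ->  [[1044497, -303946], [801165, -233137]]
... * rho(b) = [[1, -2], [1, -1]]  ->  [[740551, -1785048], [568028, -1369193]]
... * rho(b) = [[1, -2], [1, -1]]  ->  [[-1044497, 303946], [-801165, 233137]]
... * rho(a) = [[1, 2], [3, 7]]  ->  [[-132659, 38628], [-101754, 29629]]
tr = -132659 + 29629 = -103030

-103030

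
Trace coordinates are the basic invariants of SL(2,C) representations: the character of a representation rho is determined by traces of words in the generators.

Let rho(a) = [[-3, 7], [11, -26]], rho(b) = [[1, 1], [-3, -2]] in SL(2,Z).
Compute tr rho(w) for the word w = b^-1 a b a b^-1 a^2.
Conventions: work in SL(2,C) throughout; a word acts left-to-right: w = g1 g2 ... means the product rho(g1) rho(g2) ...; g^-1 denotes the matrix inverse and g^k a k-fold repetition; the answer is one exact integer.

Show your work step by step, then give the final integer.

-113198

rho(b^-1) = [[-2, -1], [3, 1]]
... * rho(a) = [[-3, 7], [11, -26]]  ->  [[-5, 12], [2, -5]]
... * rho(b) = [[1, 1], [-3, -2]]  ->  [[-41, -29], [17, 12]]
... * rho(a) = [[-3, 7], [11, -26]]  ->  [[-196, 467], [81, -193]]
... * rho(b^-1) = [[-2, -1], [3, 1]]  ->  [[1793, 663], [-741, -274]]
... * rho(a) = [[-3, 7], [11, -26]]  ->  [[1914, -4687], [-791, 1937]]
... * rho(a) = [[-3, 7], [11, -26]]  ->  [[-57299, 135260], [23680, -55899]]
tr = -57299 + -55899 = -113198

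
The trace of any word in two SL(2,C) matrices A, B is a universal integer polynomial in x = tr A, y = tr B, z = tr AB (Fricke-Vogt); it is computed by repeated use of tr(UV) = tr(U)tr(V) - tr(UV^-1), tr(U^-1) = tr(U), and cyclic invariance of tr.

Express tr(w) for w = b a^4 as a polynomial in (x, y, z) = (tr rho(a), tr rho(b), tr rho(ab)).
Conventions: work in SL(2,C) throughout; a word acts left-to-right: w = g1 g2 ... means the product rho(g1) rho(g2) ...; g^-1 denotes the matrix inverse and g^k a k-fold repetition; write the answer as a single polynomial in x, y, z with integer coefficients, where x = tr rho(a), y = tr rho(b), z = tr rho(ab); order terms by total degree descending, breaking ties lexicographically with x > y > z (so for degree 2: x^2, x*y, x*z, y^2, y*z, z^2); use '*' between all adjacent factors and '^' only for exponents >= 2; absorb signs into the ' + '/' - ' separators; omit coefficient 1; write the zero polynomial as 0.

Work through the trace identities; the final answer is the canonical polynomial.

trace(a b a) = trace(a)*trace(b a) - trace(b) = x*z - y
trace(a b a^2) = trace(a)*trace(a b a) - trace(a b) = x^2*z - x*y - z
trace(b a^4) = trace(a)*trace(a b a^2) - trace(a b a) = x^3*z - x^2*y - 2*x*z + y

x^3*z - x^2*y - 2*x*z + y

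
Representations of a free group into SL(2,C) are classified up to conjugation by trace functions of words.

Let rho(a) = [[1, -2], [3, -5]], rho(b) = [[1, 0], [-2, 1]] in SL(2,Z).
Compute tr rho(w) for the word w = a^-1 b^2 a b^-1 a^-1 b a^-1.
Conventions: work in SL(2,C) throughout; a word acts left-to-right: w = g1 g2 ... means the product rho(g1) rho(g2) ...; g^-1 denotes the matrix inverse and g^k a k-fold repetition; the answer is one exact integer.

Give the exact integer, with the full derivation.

rho(a^-1) = [[-5, 2], [-3, 1]]
... * rho(b) = [[1, 0], [-2, 1]]  ->  [[-9, 2], [-5, 1]]
... * rho(b) = [[1, 0], [-2, 1]]  ->  [[-13, 2], [-7, 1]]
... * rho(a) = [[1, -2], [3, -5]]  ->  [[-7, 16], [-4, 9]]
... * rho(b^-1) = [[1, 0], [2, 1]]  ->  [[25, 16], [14, 9]]
... * rho(a^-1) = [[-5, 2], [-3, 1]]  ->  [[-173, 66], [-97, 37]]
... * rho(b) = [[1, 0], [-2, 1]]  ->  [[-305, 66], [-171, 37]]
... * rho(a^-1) = [[-5, 2], [-3, 1]]  ->  [[1327, -544], [744, -305]]
tr = 1327 + -305 = 1022

1022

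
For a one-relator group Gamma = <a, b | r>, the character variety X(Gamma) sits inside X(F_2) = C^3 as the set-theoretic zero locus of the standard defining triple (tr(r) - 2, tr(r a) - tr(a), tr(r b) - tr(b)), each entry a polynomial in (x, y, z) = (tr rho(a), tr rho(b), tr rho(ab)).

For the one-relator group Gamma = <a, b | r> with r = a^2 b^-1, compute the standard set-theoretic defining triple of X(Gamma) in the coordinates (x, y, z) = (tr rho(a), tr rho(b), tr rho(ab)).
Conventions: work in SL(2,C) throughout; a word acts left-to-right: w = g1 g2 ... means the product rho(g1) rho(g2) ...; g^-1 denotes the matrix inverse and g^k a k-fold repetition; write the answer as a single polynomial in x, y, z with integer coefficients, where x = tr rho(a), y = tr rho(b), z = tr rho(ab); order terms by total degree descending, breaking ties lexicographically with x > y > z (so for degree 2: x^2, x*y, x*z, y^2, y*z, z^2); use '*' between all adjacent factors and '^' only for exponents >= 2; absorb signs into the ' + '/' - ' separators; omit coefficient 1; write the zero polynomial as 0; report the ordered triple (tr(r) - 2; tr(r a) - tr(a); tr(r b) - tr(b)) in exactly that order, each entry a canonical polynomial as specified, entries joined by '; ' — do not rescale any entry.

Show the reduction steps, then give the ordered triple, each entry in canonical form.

trace(a^2) = trace(a)*trace(a) - trace(1) = x^2 - 2
and trace(a^2 b) = trace(a)*trace(b a) - trace(b) = x*z - y
trace(a^2 b^-1) = trace(a^2)*trace(b) - trace(a^2 b) = x^2*y - x*z - y
next, trace(a^3) = trace(a)*trace(a^2) - trace(a) = x^3 - 3*x
next, trace(a^3 b) = trace(a)*trace(b a^2) - trace(b a) = x^2*z - x*y - z
and trace(a^2 b^-1 a) = trace(a^3)*trace(b) - trace(a^3 b) = x^3*y - x^2*z - 2*x*y + z
assemble the triple (trace(r) - 2; trace(r a) - x; trace(r b) - y)

x^2*y - x*z - y - 2; x^3*y - x^2*z - 2*x*y - x + z; x^2 - y - 2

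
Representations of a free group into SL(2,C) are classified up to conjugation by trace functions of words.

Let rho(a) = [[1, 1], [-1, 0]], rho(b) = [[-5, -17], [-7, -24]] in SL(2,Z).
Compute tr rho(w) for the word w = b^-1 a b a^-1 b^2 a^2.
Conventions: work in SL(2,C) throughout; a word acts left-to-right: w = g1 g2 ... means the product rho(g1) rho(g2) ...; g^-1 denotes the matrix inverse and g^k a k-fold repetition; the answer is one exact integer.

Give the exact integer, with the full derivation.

rho(b^-1) = [[-24, 17], [7, -5]]
... * rho(a) = [[1, 1], [-1, 0]]  ->  [[-41, -24], [12, 7]]
... * rho(b) = [[-5, -17], [-7, -24]]  ->  [[373, 1273], [-109, -372]]
... * rho(a^-1) = [[0, -1], [1, 1]]  ->  [[1273, 900], [-372, -263]]
... * rho(b) = [[-5, -17], [-7, -24]]  ->  [[-12665, -43241], [3701, 12636]]
... * rho(b) = [[-5, -17], [-7, -24]]  ->  [[366012, 1253089], [-106957, -366181]]
... * rho(a) = [[1, 1], [-1, 0]]  ->  [[-887077, 366012], [259224, -106957]]
... * rho(a) = [[1, 1], [-1, 0]]  ->  [[-1253089, -887077], [366181, 259224]]
tr = -1253089 + 259224 = -993865

-993865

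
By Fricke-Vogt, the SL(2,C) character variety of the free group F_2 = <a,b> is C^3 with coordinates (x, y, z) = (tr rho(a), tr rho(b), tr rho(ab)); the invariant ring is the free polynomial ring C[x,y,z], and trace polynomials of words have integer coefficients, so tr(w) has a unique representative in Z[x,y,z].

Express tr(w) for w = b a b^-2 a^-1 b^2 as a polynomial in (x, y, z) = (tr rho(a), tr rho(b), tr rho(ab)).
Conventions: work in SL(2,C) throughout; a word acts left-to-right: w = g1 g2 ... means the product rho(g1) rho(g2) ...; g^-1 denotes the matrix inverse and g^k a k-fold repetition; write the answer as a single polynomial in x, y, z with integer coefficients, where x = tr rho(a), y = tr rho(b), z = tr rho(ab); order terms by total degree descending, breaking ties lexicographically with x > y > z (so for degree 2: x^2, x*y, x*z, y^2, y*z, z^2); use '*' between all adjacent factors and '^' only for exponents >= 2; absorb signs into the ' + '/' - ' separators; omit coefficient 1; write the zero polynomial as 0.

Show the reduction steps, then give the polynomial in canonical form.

-x*y^4*z + x^2*y^3 + y^5 + y^3*z^2 + x*y^2*z - x^2*y - 5*y^3 - y*z^2 + 5*y

tr(b^2 a) = tr(b) tr(a b) - tr(a)  (reduce the b square) = y*z - x
tr(b^2) = tr(b) tr(b) - tr(1)  (reduce the b square) = y^2 - 2
tr(b a^2 b) = tr(a) tr(b^2 a) - tr(b^2)  (reduce the a square) = x*y*z - x^2 - y^2 + 2
tr(b a^2) = tr(a) tr(b a) - tr(b)  (reduce the a square) = x*z - y
tr(a b^3 a) = tr(b) tr(b a^2 b) - tr(b a^2)  (reduce the b square) = x*y^2*z - x^2*y - y^3 - x*z + 3*y
tr(a b a b) = tr(b a) tr(b a) - tr(1)  (split on b) = z^2 - 2
tr(a b a b^2) = tr(b) tr(a b a b) - tr(a b a)  (reduce the b square) = y*z^2 - x*z - y
tr(a b^3 a b) = tr(b) tr(a b a b^2) - tr(a b a b)  (reduce the b square) = y^2*z^2 - x*y*z - y^2 - z^2 + 2
tr(b^3 a b^-1 a) = tr(a b^3 a) tr(b) - tr(a b^3 a b)  (eliminate b^-1) = x*y^3*z - x^2*y^2 - y^4 - y^2*z^2 + 4*y^2 + z^2 - 2
tr(a^-1 b^3 a b^-1) = tr(b^3 a b^-1) tr(a) - tr(b^3 a b^-1 a)  (eliminate a^-1) = -x*y^3*z + x^2*y^2 + y^4 + y^2*z^2 + x*y*z - x^2 - 4*y^2 - z^2 + 2
tr(b^3) = tr(b) tr(b^2) - tr(b)  (reduce the b square) = y^3 - 3*y
tr(b a b^-2 a^-1 b^2) = tr(a^-1 b^3 a b^-1) tr(b) - tr(a^-1 b^3 a)  (eliminate b^-1) = -x*y^4*z + x^2*y^3 + y^5 + y^3*z^2 + x*y^2*z - x^2*y - 5*y^3 - y*z^2 + 5*y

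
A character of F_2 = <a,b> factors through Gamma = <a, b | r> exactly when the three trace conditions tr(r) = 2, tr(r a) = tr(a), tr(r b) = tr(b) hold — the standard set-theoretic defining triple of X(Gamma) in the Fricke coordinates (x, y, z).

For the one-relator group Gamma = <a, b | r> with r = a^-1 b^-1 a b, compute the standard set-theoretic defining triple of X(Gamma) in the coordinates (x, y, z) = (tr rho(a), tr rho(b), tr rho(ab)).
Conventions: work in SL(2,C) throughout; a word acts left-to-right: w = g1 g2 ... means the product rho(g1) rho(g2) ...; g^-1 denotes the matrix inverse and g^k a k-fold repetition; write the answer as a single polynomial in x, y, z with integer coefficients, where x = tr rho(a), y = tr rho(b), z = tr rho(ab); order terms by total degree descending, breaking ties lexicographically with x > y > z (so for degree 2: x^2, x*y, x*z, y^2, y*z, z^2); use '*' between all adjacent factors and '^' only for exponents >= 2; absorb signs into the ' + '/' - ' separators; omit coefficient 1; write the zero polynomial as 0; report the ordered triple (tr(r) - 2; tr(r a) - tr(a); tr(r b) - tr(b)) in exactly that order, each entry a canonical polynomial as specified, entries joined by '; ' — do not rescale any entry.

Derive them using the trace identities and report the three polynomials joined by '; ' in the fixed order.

trace(b a b) = trace(b) * trace(a b) - trace(a) = y*z - x
trace(b a b a) = trace(b a) * trace(b a) - trace(1)   [split at repeated b] = z^2 - 2
trace(a b a^-1 b) = trace(b a b) * trace(a) - trace(b a b a) = x*y*z - x^2 - z^2 + 2
trace(a^-1 b^-1 a b) = trace(a b a^-1) * trace(b) - trace(a b a^-1 b) = -x*y*z + x^2 + y^2 + z^2 - 2
trace(b^2) = trace(b) * trace(b) - trace(1) = y^2 - 2
trace(b a b^2) = trace(b) * trace(a b^2) - trace(a b) = y^2*z - x*y - z
trace(a b a) = trace(a) * trace(b a) - trace(b) = x*z - y
trace(b a b^2 a) = trace(b) * trace(a b a b) - trace(a b a) = y*z^2 - x*z - y
trace(a b^2 a^-1 b) = trace(b a b^2) * trace(a) - trace(b a b^2 a) = x*y^2*z - x^2*y - y*z^2 + y
trace(a^-1 b^-1 a b^2) = trace(a b^2 a^-1) * trace(b) - trace(a b^2 a^-1 b) = -x*y^2*z + x^2*y + y^3 + y*z^2 - 3*y
assemble the triple (trace(r) - 2; trace(r a) - x; trace(r b) - y)

-x*y*z + x^2 + y^2 + z^2 - 4; 0; -x*y^2*z + x^2*y + y^3 + y*z^2 - 4*y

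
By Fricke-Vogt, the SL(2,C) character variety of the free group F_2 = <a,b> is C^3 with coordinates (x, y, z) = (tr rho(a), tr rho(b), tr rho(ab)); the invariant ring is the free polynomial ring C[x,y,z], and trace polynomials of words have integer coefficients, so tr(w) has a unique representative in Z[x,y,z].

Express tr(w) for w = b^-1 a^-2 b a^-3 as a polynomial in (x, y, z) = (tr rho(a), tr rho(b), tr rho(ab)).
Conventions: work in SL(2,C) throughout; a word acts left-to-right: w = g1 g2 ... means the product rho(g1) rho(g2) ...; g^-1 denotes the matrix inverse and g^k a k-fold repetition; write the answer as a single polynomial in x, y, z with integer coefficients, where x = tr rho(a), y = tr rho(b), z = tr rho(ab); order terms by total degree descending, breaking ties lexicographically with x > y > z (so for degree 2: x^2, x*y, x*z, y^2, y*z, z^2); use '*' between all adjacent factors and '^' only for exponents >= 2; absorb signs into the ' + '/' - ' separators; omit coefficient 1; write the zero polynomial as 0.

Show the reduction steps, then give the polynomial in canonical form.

x^4*y*z - x^3*y^2 - x^3*z^2 - x^2*y*z + x*y^2 + x*z^2 + x

apply: tr(b a^-1) = tr(b) tr(a) - tr(b a)   [inverse elimination on a] = x*y - z
use: tr(b a^-2) = tr(b a^-1) tr(a) - tr(b)   [inverse elimination on a] = x^2*y - x*z - y
tr(a^-1 b a^-2) = tr(b a^-2) tr(a) - tr(b a^-1)   [inverse elimination on a] = x^3*y - x^2*z - 2*x*y + z
tr(a^-4 b) = tr(a^-1 b a^-2) tr(a) - tr(a^-1 b a^-1)   [inverse elimination on a] = x^4*y - x^3*z - 3*x^2*y + 2*x*z + y
use: tr(a^-2 b a^-3) = tr(a^-4 b) tr(a) - tr(a^-4 b a)   [inverse elimination on a] = x^5*y - x^4*z - 4*x^3*y + 3*x^2*z + 3*x*y - z
apply: tr(b^2) = tr(b) tr(b) - tr(1)   [square of b] = y^2 - 2
tr(b^2 a) = tr(b) tr(a b) - tr(a)   [square of b] = y*z - x
tr(b a^-1 b) = tr(b^2) tr(a) - tr(b^2 a)   [inverse elimination on a] = x*y^2 - y*z - x
tr(b a b a) = tr(b a) tr(b a) - tr(1)   [split at a repeated b] = z^2 - 2
tr(b a^-1 b a) = tr(b a b) tr(a) - tr(b a b a)   [inverse elimination on a] = x*y*z - x^2 - z^2 + 2
tr(a^-1 b a^-1 b) = tr(b a^-1 b) tr(a) - tr(b a^-1 b a)   [inverse elimination on a] = x^2*y^2 - 2*x*y*z + z^2 - 2
tr(b a^-2 b a^-1) = tr(a^-1 b a^-1 b) tr(a) - tr(a^-1 b a^-1 b a)   [inverse elimination on a] = x^3*y^2 - 2*x^2*y*z - x*y^2 + x*z^2 + y*z - x
apply: tr(b a^-2 b) = tr(b^2 a^-1) tr(a) - tr(b^2)   [inverse elimination on a] = x^2*y^2 - x*y*z - x^2 - y^2 + 2
use: tr(b a^-2 b a^-2) = tr(b a^-2 b a^-1) tr(a) - tr(b a^-2 b)   [inverse elimination on a] = x^4*y^2 - 2*x^3*y*z - 2*x^2*y^2 + x^2*z^2 + 2*x*y*z + y^2 - 2
apply: tr(a^-2 b a^-3 b) = tr(b a^-2 b a^-2) tr(a) - tr(b a^-2 b a^-1)   [inverse elimination on a] = x^5*y^2 - 2*x^4*y*z - 3*x^3*y^2 + x^3*z^2 + 4*x^2*y*z + 2*x*y^2 - x*z^2 - y*z - x
tr(b^-1 a^-2 b a^-3) = tr(a^-2 b a^-3) tr(b) - tr(a^-2 b a^-3 b)   [inverse elimination on b] = x^4*y*z - x^3*y^2 - x^3*z^2 - x^2*y*z + x*y^2 + x*z^2 + x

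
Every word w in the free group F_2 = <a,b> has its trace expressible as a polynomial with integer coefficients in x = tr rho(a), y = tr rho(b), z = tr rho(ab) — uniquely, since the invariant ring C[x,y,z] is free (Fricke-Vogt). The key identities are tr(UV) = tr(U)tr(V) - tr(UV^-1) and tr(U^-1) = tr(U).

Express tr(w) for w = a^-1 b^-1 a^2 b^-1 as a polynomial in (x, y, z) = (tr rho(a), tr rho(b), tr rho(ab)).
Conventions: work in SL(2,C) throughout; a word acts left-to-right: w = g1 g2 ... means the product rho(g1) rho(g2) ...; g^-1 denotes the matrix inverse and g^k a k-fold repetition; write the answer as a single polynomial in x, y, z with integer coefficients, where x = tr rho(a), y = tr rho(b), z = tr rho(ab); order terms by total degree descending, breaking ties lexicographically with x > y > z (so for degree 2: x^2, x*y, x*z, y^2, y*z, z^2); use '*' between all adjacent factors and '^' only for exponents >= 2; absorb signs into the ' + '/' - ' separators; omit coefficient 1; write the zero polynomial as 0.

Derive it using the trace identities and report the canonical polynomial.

tr(a b^-1) = tr(a) tr(b) - tr(a b)  (eliminate b^-1) = x*y - z
use: tr(a^2) = tr(a) tr(a) - tr(1)  (reduce the a square) = x^2 - 2
apply: tr(a b a) = tr(a) tr(b a) - tr(b)  (reduce the a square) = x*z - y
use: tr(a b a^2) = tr(a) tr(a b a) - tr(a b)  (reduce the a square) = x^2*z - x*y - z
apply: tr(b a b a) = tr(b a) tr(b a) - tr(1)  (split on b) = z^2 - 2
apply: tr(b a b) = tr(b) tr(a b) - tr(a)  (reduce the b square) = y*z - x
tr(a b a^2 b) = tr(a) tr(b a b a) - tr(b a b)  (reduce the a square) = x*z^2 - y*z - x
tr(b a^2 b^-1 a) = tr(a b a^2) tr(b) - tr(a b a^2 b)  (eliminate b^-1) = x^2*y*z - x*y^2 - x*z^2 + x
tr(a^2 b^-1 a^-1 b) = tr(b a^2 b^-1) tr(a) - tr(b a^2 b^-1 a)  (eliminate a^-1) = -x^2*y*z + x^3 + x*y^2 + x*z^2 - 3*x
tr(a^-1 b^-1 a^2 b^-1) = tr(a^2 b^-1 a^-1) tr(b) - tr(a^2 b^-1 a^-1 b)  (eliminate b^-1) = x^2*y*z - x^3 - x*z^2 - y*z + 3*x

x^2*y*z - x^3 - x*z^2 - y*z + 3*x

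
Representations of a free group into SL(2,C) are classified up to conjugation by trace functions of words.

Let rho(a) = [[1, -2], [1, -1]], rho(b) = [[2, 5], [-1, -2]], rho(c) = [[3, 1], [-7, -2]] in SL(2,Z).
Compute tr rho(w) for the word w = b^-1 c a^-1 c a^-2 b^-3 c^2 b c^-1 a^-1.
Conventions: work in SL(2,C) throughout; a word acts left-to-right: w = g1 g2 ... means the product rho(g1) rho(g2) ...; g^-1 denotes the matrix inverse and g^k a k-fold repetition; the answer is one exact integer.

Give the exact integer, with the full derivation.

rho(b^-1) = [[-2, -5], [1, 2]]
... * rho(c) = [[3, 1], [-7, -2]]  ->  [[29, 8], [-11, -3]]
... * rho(a^-1) = [[-1, 2], [-1, 1]]  ->  [[-37, 66], [14, -25]]
... * rho(c) = [[3, 1], [-7, -2]]  ->  [[-573, -169], [217, 64]]
... * rho(a^-1) = [[-1, 2], [-1, 1]]  ->  [[742, -1315], [-281, 498]]
... * rho(a^-1) = [[-1, 2], [-1, 1]]  ->  [[573, 169], [-217, -64]]
... * rho(b^-1) = [[-2, -5], [1, 2]]  ->  [[-977, -2527], [370, 957]]
... * rho(b^-1) = [[-2, -5], [1, 2]]  ->  [[-573, -169], [217, 64]]
... * rho(b^-1) = [[-2, -5], [1, 2]]  ->  [[977, 2527], [-370, -957]]
... * rho(c) = [[3, 1], [-7, -2]]  ->  [[-14758, -4077], [5589, 1544]]
... * rho(c) = [[3, 1], [-7, -2]]  ->  [[-15735, -6604], [5959, 2501]]
... * rho(b) = [[2, 5], [-1, -2]]  ->  [[-24866, -65467], [9417, 24793]]
... * rho(c^-1) = [[-2, -1], [7, 3]]  ->  [[-408537, -171535], [154717, 64962]]
... * rho(a^-1) = [[-1, 2], [-1, 1]]  ->  [[580072, -988609], [-219679, 374396]]
tr = 580072 + 374396 = 954468

954468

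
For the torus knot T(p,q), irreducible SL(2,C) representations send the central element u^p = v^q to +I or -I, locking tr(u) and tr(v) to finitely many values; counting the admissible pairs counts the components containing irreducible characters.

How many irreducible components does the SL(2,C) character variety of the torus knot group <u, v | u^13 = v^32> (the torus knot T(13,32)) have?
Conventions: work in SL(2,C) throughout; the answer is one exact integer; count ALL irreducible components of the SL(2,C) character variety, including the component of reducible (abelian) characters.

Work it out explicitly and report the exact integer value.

For T(13,32): irreducibility forces the central element u^13 = v^32 to one of +I, -I.
So on each irreducible component the traces are pinned: tr(u) = 2*cos(pi*alpha/13) with 1 <= alpha <= 12, tr(v) = 2*cos(pi*beta/32) with 1 <= beta <= 31.
Consistency of u^13 = (-1)^alpha I with v^32 = (-1)^beta I forces alpha = beta (mod 2).
Enumerate parity-matched pairs: 6*16 odd-odd plus 6*15 even-even gives 186.
components with irreducible characters: 186; plus the single component of reducible (abelian) characters: total 187.

187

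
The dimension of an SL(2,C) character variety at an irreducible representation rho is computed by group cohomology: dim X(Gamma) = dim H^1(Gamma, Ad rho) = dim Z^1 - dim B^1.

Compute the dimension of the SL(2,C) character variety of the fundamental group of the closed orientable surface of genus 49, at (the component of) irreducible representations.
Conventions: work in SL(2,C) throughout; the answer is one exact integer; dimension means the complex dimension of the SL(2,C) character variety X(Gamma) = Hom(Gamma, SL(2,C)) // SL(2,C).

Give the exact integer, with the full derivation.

Gamma = pi_1(Sigma_49) = < a_1, b_1, ..., a_49, b_49 | prod [a_i, b_i] > has 2g = 98 generators and 1 relator.
A cocycle assigns one sl_2 vector per generator subject to the relator condition d_2(z) = 0: dim of the unconstrained space is 3*2g = 294.
H^2 = coker(d_2) is dual to H^0 = 0 at irreducible rho (Poincare duality), so d_2 is onto: dim Z^1 = 291.
As always at irreducible rho, dim B^1 = 3.
Hence dim X = 291 - 3 = 288.

288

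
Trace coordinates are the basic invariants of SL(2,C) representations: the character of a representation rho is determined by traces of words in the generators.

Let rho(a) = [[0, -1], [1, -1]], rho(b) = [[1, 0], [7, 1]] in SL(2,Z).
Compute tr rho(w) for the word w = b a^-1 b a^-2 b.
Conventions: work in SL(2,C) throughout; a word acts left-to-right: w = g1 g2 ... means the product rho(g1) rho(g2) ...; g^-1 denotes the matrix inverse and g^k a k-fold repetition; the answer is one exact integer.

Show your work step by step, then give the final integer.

-96

rho(b) = [[1, 0], [7, 1]]
... * rho(a^-1) = [[-1, 1], [-1, 0]]  ->  [[-1, 1], [-8, 7]]
... * rho(b) = [[1, 0], [7, 1]]  ->  [[6, 1], [41, 7]]
... * rho(a^-1) = [[-1, 1], [-1, 0]]  ->  [[-7, 6], [-48, 41]]
... * rho(a^-1) = [[-1, 1], [-1, 0]]  ->  [[1, -7], [7, -48]]
... * rho(b) = [[1, 0], [7, 1]]  ->  [[-48, -7], [-329, -48]]
tr = -48 + -48 = -96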